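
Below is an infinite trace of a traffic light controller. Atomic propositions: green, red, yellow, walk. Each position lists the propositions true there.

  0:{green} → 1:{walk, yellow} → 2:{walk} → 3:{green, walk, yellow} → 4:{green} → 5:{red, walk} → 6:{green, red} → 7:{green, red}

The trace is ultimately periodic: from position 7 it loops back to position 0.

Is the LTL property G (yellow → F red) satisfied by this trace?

yellow → F red holds at every position 0..7, and those are all positions ever visited, so G (yellow → F red) holds.
Positions where yellow holds: 1, 3.
Check F red at each: 1→ok, 3→ok.

Holds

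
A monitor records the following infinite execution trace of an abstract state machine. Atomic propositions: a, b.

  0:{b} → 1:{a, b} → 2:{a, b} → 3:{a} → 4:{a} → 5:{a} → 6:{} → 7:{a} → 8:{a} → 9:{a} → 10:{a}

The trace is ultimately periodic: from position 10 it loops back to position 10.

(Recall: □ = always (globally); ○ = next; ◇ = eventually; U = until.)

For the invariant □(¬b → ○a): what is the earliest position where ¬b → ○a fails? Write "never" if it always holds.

5

Check ¬b → ○a at each position in order: 0 ✓, 1 ✓, 2 ✓, 3 ✓, 4 ✓.
At position 5 the labels are {a} and the next position 6 has {}, so ¬b → ○a is false there. This is the first violation.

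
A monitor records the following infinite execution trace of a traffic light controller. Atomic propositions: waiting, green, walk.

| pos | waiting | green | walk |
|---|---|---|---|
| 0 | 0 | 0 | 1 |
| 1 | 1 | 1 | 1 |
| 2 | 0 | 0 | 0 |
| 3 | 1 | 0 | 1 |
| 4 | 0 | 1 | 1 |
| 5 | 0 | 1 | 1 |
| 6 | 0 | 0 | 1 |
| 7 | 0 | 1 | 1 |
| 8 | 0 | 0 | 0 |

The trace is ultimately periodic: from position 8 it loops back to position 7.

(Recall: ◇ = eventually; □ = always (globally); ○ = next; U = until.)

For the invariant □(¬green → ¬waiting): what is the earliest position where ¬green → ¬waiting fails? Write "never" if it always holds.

Check ¬green → ¬waiting at each position in order: 0 ✓, 1 ✓, 2 ✓.
At position 3 the labels are {waiting, walk}, so ¬green → ¬waiting is false there. This is the first violation.

3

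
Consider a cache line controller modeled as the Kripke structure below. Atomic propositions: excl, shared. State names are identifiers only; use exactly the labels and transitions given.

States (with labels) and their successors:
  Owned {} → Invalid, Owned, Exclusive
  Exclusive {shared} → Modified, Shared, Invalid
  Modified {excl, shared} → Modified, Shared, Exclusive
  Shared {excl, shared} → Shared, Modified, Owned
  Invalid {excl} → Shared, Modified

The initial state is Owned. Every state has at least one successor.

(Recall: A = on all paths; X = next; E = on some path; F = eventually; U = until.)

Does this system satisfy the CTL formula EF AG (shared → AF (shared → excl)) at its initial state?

Holds

States satisfying AG (shared → AF (shared → excl)): {Owned, Exclusive, Modified, Shared, Invalid}.
States satisfying EF AG (shared → AF (shared → excl)): {Owned, Exclusive, Modified, Shared, Invalid}.
Some path from Owned reaches a state where AG (shared → AF (shared → excl)) holds.
Owned ∈ Sat(EF AG (shared → AF (shared → excl))).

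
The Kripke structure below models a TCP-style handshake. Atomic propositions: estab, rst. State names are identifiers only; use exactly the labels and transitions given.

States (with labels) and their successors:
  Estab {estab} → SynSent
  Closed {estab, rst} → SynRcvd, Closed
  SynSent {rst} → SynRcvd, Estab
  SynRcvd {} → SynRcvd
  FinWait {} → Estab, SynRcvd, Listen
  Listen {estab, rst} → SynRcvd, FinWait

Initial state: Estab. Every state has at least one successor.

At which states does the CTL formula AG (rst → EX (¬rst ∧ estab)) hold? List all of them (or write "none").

States satisfying rst → EX (¬rst ∧ estab): {Estab, SynSent, SynRcvd, FinWait}.
States satisfying AG (rst → EX (¬rst ∧ estab)): {Estab, SynSent, SynRcvd}.

{Estab, SynSent, SynRcvd}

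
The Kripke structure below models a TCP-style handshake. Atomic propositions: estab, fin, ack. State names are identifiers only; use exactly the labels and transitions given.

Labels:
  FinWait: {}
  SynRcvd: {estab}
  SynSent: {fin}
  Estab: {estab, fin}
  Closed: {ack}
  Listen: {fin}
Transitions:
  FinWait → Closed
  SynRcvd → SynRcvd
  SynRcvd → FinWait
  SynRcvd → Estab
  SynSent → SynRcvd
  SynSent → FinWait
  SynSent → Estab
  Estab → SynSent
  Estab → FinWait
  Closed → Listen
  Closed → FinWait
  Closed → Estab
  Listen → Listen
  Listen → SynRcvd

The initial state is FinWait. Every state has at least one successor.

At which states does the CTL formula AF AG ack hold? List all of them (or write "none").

States satisfying AG ack: ∅.
States satisfying AF AG ack: ∅.

none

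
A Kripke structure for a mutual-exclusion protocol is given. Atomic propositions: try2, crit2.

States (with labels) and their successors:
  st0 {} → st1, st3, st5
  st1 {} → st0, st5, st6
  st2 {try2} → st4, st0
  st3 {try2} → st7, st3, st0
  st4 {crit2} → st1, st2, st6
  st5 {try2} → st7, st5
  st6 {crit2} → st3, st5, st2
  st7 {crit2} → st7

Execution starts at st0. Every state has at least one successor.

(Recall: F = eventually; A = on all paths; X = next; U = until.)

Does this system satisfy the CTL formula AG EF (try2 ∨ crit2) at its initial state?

Yes

States satisfying EF (try2 ∨ crit2): {st0, st1, st2, st3, st4, st5, st6, st7}.
States satisfying AG EF (try2 ∨ crit2): {st0, st1, st2, st3, st4, st5, st6, st7}.
Every state reachable from st0 satisfies EF (try2 ∨ crit2).
st0 ∈ Sat(AG EF (try2 ∨ crit2)).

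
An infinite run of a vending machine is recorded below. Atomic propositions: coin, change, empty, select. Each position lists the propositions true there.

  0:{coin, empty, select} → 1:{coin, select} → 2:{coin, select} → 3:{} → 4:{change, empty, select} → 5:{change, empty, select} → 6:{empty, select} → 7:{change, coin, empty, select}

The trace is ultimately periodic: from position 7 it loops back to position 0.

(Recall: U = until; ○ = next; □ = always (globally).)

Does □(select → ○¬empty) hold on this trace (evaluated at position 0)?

Violated

select → ○¬empty must hold at every position from 0 onward. It fails at position 4, so □(select → ○¬empty) is false.
Positions where select holds: 0, 1, 2, 4, 5, 6, 7.
Check ○¬empty at each: 0→ok, 1→ok, 2→ok, 4→fails, 5→fails, 6→fails, 7→fails.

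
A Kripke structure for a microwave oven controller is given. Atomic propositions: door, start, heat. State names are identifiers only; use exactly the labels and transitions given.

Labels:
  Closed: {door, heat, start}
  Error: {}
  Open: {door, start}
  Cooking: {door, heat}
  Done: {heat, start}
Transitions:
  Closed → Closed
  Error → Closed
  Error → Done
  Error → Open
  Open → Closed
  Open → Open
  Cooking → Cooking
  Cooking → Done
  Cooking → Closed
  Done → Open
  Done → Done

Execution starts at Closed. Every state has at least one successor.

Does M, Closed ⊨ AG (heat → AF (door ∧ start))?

States satisfying heat → AF (door ∧ start): {Closed, Error, Open}.
States satisfying AG (heat → AF (door ∧ start)): {Closed, Open}.
Every state reachable from Closed satisfies heat → AF (door ∧ start).
Closed ∈ Sat(AG (heat → AF (door ∧ start))).

Yes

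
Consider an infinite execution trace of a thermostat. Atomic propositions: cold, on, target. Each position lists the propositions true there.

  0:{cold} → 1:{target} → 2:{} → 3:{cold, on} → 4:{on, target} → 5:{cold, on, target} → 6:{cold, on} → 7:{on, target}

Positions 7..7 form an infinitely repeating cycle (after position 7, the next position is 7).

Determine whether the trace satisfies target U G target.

Walking from position 0: at position 0, G target has not yet held and target fails, so target U G target is false.

Violated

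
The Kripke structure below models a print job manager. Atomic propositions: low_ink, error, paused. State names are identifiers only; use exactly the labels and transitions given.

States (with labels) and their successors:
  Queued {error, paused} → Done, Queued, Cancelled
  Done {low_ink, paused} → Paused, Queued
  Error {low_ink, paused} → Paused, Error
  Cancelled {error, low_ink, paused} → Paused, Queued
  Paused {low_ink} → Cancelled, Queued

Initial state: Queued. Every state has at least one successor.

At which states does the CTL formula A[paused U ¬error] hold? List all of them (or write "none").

States satisfying paused: {Queued, Done, Error, Cancelled}.
States satisfying ¬error: {Done, Error, Paused}.
States satisfying A[paused U ¬error]: {Done, Error, Paused}.

{Done, Error, Paused}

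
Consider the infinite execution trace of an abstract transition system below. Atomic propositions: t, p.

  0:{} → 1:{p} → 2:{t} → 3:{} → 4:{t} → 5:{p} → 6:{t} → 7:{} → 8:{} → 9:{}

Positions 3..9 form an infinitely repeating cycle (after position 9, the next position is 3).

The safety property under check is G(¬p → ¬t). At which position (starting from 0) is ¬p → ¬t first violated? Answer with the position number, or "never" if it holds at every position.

Check ¬p → ¬t at each position in order: 0 ✓, 1 ✓.
At position 2 the labels are {t}, so ¬p → ¬t is false there. This is the first violation.

2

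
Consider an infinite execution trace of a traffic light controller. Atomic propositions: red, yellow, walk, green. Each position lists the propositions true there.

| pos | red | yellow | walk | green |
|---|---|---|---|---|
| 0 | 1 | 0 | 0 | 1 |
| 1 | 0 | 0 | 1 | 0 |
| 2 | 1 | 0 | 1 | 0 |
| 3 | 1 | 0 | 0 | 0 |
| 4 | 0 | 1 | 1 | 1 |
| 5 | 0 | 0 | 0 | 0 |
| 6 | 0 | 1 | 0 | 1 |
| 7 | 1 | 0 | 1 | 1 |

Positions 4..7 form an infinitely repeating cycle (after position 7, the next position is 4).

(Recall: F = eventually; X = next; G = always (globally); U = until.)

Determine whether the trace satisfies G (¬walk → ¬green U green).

¬walk → ¬green U green holds at every position 0..7, and those are all positions ever visited, so G (¬walk → ¬green U green) holds.
Positions where ¬walk holds: 0, 3, 5, 6.
Check ¬green U green at each: 0→ok, 3→ok, 5→ok, 6→ok.

Holds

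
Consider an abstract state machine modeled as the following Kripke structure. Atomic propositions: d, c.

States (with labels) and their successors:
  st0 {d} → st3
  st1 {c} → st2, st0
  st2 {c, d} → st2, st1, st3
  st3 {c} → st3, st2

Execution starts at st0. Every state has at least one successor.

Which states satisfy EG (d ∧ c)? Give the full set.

{st2}

States satisfying d ∧ c: {st2}.
States satisfying EG (d ∧ c): {st2}.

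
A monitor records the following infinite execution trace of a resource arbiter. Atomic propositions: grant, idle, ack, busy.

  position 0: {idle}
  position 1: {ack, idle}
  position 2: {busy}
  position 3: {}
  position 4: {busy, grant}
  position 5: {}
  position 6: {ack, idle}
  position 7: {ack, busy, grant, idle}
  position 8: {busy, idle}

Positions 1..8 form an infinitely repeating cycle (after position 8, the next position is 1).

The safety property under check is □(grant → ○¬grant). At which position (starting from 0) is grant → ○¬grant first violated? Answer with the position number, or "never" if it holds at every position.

never

grant → ○¬grant holds at every position 0..8, and those are all the positions the trace ever visits, so the invariant □(grant → ○¬grant) is never violated.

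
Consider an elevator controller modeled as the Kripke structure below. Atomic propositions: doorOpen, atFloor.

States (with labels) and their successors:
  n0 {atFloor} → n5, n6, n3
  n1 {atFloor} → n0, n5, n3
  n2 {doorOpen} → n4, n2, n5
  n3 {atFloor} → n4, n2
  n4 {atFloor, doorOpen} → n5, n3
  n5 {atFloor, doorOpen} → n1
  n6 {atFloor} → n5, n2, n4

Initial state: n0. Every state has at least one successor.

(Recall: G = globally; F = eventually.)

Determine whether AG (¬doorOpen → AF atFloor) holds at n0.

States satisfying ¬doorOpen → AF atFloor: {n0, n1, n2, n3, n4, n5, n6}.
States satisfying AG (¬doorOpen → AF atFloor): {n0, n1, n2, n3, n4, n5, n6}.
Every state reachable from n0 satisfies ¬doorOpen → AF atFloor.
n0 ∈ Sat(AG (¬doorOpen → AF atFloor)).

Holds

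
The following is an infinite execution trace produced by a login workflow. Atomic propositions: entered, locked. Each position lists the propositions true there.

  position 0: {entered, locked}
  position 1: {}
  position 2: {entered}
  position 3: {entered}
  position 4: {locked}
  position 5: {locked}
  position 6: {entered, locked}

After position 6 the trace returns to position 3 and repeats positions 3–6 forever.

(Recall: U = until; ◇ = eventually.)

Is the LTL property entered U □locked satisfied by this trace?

Does not hold

Walking from position 0: at position 1, □locked has not yet held and entered fails, so entered U □locked is false.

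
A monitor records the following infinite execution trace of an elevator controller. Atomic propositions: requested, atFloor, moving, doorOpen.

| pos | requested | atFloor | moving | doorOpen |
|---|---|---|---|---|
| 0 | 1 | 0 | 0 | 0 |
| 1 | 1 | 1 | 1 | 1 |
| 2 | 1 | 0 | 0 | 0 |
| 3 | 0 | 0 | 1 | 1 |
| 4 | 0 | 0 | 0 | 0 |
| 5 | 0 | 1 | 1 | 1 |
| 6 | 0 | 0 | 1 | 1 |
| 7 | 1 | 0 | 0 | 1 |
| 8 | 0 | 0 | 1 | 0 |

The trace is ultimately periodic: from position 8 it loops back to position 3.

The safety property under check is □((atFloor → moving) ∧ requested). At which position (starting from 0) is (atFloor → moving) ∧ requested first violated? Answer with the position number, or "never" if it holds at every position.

3

Check (atFloor → moving) ∧ requested at each position in order: 0 ✓, 1 ✓, 2 ✓.
At position 3 the labels are {doorOpen, moving}, so (atFloor → moving) ∧ requested is false there. This is the first violation.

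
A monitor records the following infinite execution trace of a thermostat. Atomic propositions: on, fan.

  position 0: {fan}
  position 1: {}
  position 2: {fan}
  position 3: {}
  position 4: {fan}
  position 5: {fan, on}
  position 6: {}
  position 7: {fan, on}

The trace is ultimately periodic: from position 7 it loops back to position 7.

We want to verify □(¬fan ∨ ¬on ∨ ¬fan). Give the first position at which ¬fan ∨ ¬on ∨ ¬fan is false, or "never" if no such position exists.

5

Check ¬fan ∨ ¬on ∨ ¬fan at each position in order: 0 ✓, 1 ✓, 2 ✓, 3 ✓, 4 ✓.
At position 5 the labels are {fan, on}, so ¬fan ∨ ¬on ∨ ¬fan is false there. This is the first violation.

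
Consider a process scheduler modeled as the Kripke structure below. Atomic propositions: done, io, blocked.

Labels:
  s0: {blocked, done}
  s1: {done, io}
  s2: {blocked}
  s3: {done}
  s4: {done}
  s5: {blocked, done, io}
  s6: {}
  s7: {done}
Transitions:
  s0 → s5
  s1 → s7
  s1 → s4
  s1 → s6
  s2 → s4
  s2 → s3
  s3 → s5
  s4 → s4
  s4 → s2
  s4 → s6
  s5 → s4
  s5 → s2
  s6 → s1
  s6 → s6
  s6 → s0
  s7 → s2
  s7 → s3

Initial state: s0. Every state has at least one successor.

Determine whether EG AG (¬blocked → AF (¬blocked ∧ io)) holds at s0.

No

States satisfying AG (¬blocked → AF (¬blocked ∧ io)): ∅.
States satisfying EG AG (¬blocked → AF (¬blocked ∧ io)): ∅.
No suitable path/successor from s0 witnesses the formula.
s0 ∉ Sat(EG AG (¬blocked → AF (¬blocked ∧ io))).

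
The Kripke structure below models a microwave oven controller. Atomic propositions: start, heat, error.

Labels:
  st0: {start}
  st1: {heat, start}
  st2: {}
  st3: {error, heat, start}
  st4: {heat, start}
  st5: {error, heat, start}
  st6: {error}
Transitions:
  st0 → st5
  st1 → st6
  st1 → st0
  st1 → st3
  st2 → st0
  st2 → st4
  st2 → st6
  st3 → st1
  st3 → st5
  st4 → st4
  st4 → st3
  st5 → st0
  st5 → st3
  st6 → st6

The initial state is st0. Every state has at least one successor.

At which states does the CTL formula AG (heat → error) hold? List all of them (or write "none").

States satisfying heat → error: {st0, st2, st3, st5, st6}.
States satisfying AG (heat → error): {st6}.

{st6}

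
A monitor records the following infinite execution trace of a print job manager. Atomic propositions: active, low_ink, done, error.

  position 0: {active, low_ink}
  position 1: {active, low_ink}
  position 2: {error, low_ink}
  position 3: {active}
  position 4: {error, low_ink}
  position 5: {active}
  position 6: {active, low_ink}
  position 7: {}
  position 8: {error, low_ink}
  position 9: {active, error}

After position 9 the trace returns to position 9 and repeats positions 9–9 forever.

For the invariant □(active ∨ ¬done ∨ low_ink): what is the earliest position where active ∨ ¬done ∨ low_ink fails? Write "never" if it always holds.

active ∨ ¬done ∨ low_ink holds at every position 0..9, and those are all the positions the trace ever visits, so the invariant □(active ∨ ¬done ∨ low_ink) is never violated.

never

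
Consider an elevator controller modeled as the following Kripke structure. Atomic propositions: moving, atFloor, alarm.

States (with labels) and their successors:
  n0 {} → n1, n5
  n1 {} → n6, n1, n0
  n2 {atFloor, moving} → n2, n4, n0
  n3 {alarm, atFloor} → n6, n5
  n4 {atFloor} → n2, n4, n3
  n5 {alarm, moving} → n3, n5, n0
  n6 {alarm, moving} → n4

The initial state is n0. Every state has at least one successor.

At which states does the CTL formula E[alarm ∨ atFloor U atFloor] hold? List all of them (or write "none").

{n2, n3, n4, n5, n6}

States satisfying alarm ∨ atFloor: {n2, n3, n4, n5, n6}.
States satisfying atFloor: {n2, n3, n4}.
States satisfying E[alarm ∨ atFloor U atFloor]: {n2, n3, n4, n5, n6}.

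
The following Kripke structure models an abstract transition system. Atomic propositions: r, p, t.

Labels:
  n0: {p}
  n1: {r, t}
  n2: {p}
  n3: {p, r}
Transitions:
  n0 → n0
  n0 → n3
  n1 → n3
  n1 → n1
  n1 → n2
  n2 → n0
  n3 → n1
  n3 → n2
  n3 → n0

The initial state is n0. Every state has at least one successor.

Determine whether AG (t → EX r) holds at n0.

States satisfying t → EX r: {n0, n1, n2, n3}.
States satisfying AG (t → EX r): {n0, n1, n2, n3}.
Every state reachable from n0 satisfies t → EX r.
n0 ∈ Sat(AG (t → EX r)).

Satisfied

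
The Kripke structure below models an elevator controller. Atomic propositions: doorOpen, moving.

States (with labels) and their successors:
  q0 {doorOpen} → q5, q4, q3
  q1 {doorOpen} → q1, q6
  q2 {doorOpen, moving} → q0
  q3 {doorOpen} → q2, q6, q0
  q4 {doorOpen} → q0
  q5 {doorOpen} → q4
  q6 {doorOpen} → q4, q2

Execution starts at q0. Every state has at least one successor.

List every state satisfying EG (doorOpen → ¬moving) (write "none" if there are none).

States satisfying doorOpen → ¬moving: {q0, q1, q3, q4, q5, q6}.
States satisfying EG (doorOpen → ¬moving): {q0, q1, q3, q4, q5, q6}.

{q0, q1, q3, q4, q5, q6}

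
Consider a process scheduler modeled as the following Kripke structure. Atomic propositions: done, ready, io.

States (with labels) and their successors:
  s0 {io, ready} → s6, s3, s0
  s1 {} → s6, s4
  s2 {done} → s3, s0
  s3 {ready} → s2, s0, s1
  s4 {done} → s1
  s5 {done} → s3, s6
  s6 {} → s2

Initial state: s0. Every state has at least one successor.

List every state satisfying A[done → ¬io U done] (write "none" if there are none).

{s1, s2, s4, s5, s6}

States satisfying done → ¬io: {s0, s1, s2, s3, s4, s5, s6}.
States satisfying done: {s2, s4, s5}.
States satisfying A[done → ¬io U done]: {s1, s2, s4, s5, s6}.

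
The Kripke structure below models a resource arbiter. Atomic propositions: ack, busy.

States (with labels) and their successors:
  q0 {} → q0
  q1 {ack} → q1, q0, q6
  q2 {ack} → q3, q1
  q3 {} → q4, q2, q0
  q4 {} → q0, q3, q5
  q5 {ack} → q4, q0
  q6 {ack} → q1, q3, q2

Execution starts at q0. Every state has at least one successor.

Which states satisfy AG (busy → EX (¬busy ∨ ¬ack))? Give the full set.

States satisfying busy → EX (¬busy ∨ ¬ack): {q0, q1, q2, q3, q4, q5, q6}.
States satisfying AG (busy → EX (¬busy ∨ ¬ack)): {q0, q1, q2, q3, q4, q5, q6}.

{q0, q1, q2, q3, q4, q5, q6}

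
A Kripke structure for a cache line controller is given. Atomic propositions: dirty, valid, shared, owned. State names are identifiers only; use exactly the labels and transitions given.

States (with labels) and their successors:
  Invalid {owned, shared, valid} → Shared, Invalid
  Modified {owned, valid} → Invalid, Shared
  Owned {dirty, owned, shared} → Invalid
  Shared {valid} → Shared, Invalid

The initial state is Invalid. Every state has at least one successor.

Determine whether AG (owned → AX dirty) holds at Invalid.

Violated

States satisfying owned → AX dirty: {Shared}.
States satisfying AG (owned → AX dirty): ∅.
Invalid is reachable from Invalid and violates owned → AX dirty, so AG fails at Invalid.
Invalid ∉ Sat(AG (owned → AX dirty)).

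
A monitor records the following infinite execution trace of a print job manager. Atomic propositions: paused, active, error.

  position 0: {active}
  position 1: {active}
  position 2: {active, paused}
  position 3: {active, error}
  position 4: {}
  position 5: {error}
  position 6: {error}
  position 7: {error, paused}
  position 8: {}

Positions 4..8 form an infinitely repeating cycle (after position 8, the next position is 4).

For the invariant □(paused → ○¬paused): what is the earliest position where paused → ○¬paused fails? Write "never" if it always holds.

paused → ○¬paused holds at every position 0..8, and those are all the positions the trace ever visits, so the invariant □(paused → ○¬paused) is never violated.

never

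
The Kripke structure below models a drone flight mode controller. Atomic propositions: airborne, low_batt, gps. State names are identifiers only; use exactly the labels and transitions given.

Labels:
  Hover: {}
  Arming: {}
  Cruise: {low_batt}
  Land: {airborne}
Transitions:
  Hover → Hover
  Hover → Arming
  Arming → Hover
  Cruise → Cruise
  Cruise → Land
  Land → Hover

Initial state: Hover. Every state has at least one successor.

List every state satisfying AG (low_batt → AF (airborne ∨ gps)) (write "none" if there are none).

States satisfying low_batt → AF (airborne ∨ gps): {Hover, Arming, Land}.
States satisfying AG (low_batt → AF (airborne ∨ gps)): {Hover, Arming, Land}.

{Hover, Arming, Land}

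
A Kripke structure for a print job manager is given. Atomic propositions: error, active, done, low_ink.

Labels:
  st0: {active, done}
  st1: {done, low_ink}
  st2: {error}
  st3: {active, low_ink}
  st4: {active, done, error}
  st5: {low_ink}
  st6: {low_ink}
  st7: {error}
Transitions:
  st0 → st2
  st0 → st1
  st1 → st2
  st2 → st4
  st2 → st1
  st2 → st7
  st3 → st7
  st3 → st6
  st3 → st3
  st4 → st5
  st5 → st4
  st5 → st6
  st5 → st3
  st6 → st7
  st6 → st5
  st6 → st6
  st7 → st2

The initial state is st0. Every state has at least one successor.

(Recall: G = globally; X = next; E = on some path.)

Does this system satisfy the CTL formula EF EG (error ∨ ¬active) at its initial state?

States satisfying EG (error ∨ ¬active): {st1, st2, st4, st5, st6, st7}.
States satisfying EF EG (error ∨ ¬active): {st0, st1, st2, st3, st4, st5, st6, st7}.
Some path from st0 reaches a state where EG (error ∨ ¬active) holds.
st0 ∈ Sat(EF EG (error ∨ ¬active)).

Holds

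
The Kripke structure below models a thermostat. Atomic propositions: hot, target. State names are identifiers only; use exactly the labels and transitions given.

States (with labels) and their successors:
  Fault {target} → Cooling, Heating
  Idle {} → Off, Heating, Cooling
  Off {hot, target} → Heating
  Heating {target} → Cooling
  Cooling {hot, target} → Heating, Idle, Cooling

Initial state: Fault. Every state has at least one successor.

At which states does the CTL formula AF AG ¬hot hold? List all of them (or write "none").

none

States satisfying AG ¬hot: ∅.
States satisfying AF AG ¬hot: ∅.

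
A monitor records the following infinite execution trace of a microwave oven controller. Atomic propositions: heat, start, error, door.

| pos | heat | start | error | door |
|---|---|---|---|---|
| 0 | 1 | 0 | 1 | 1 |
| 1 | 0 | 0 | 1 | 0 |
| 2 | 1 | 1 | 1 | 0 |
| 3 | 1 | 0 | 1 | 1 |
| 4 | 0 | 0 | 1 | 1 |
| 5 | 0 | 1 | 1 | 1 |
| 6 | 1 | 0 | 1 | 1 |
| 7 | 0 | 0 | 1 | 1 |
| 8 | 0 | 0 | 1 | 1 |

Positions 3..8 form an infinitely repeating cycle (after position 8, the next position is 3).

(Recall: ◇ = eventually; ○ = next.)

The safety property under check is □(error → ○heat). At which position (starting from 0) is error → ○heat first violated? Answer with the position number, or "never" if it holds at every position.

0

At position 0 the labels are {door, error, heat} and the next position 1 has {error}, so error → ○heat is false there. This is the first violation.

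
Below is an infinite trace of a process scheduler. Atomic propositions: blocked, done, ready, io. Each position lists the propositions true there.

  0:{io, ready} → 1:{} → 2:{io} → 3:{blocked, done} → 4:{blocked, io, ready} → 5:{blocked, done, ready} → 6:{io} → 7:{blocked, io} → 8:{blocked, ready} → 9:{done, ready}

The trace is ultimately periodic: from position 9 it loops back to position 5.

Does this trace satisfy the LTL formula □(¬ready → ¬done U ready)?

¬ready → ¬done U ready must hold at every position from 0 onward. It fails at position 1, so □(¬ready → ¬done U ready) is false.
Positions where ¬ready holds: 1, 2, 3, 6, 7.
Check ¬done U ready at each: 1→fails, 2→fails, 3→fails, 6→ok, 7→ok.

Violated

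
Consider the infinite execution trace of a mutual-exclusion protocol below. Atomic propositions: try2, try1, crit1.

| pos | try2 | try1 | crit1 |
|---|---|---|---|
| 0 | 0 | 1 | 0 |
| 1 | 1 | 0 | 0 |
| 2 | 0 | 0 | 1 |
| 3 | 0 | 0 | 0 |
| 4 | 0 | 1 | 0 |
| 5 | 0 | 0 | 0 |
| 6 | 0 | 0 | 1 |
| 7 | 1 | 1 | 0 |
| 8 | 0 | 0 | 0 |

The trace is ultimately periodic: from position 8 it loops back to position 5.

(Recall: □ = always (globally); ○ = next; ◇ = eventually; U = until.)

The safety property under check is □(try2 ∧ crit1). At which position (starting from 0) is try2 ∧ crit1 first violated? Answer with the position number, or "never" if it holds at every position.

At position 0 the labels are {try1}, so try2 ∧ crit1 is false there. This is the first violation.

0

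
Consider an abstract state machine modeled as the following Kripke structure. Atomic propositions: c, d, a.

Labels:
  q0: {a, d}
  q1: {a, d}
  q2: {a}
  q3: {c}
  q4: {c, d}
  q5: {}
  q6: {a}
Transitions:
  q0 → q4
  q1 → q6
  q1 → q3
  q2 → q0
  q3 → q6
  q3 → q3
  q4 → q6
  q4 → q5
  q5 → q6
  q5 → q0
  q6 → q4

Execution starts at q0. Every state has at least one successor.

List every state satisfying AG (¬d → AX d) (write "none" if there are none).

States satisfying ¬d → AX d: {q0, q1, q2, q4, q6}.
States satisfying AG (¬d → AX d): ∅.

none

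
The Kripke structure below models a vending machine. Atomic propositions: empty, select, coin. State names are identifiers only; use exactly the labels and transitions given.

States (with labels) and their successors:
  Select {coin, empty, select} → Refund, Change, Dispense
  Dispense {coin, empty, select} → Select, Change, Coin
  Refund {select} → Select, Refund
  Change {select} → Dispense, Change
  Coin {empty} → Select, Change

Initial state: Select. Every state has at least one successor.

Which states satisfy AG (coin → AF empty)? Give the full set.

{Select, Dispense, Refund, Change, Coin}

States satisfying coin → AF empty: {Select, Dispense, Refund, Change, Coin}.
States satisfying AG (coin → AF empty): {Select, Dispense, Refund, Change, Coin}.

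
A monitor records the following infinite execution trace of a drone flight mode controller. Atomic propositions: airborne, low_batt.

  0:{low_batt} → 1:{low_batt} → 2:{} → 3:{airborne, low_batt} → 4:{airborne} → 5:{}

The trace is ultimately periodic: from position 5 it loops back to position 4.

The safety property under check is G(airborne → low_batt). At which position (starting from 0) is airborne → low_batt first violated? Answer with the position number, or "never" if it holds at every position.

Check airborne → low_batt at each position in order: 0 ✓, 1 ✓, 2 ✓, 3 ✓.
At position 4 the labels are {airborne}, so airborne → low_batt is false there. This is the first violation.

4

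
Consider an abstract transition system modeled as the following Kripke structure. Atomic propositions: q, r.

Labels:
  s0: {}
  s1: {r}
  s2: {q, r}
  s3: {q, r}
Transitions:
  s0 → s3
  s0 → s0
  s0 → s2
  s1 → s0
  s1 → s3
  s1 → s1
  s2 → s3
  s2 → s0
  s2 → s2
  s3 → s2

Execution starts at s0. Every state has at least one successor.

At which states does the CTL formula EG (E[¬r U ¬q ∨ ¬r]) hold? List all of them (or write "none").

{s0, s1}

States satisfying E[¬r U ¬q ∨ ¬r]: {s0, s1}.
States satisfying EG (E[¬r U ¬q ∨ ¬r]): {s0, s1}.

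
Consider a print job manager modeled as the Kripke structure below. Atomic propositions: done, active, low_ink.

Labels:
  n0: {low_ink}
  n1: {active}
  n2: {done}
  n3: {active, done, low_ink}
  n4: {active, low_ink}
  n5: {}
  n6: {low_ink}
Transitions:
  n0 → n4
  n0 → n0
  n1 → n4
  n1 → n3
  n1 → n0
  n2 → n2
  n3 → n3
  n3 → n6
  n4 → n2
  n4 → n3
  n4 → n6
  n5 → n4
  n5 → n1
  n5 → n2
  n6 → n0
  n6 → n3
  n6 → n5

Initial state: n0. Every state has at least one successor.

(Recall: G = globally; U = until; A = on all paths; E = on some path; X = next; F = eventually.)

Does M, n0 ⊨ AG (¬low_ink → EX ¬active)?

States satisfying ¬low_ink → EX ¬active: {n0, n1, n2, n3, n4, n5, n6}.
States satisfying AG (¬low_ink → EX ¬active): {n0, n1, n2, n3, n4, n5, n6}.
Every state reachable from n0 satisfies ¬low_ink → EX ¬active.
n0 ∈ Sat(AG (¬low_ink → EX ¬active)).

Yes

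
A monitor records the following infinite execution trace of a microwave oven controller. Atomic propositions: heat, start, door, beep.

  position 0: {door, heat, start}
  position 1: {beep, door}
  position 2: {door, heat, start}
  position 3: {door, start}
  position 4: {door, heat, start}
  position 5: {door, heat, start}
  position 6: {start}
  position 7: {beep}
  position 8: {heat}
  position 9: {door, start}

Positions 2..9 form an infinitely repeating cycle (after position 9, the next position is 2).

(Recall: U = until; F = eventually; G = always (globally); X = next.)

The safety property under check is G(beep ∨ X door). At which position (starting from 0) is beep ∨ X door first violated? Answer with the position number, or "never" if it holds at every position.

Check beep ∨ X door at each position in order: 0 ✓, 1 ✓, 2 ✓, 3 ✓, 4 ✓.
At position 5 the labels are {door, heat, start} and the next position 6 has {start}, so beep ∨ X door is false there. This is the first violation.

5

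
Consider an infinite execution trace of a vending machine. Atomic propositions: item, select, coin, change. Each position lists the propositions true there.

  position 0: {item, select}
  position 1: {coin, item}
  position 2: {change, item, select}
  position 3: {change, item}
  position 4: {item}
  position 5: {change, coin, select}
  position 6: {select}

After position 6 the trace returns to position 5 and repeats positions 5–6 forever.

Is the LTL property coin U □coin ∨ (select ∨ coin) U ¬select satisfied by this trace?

Satisfied

Walking from position 0: at position 0, □coin has not yet held and coin fails, so coin U □coin is false.
Walking from position 0: ¬select first holds at position 1, and select ∨ coin holds at every earlier position along the way, so (select ∨ coin) U ¬select holds.
At position 0: coin U □coin is false; (select ∨ coin) U ¬select is true; so coin U □coin ∨ (select ∨ coin) U ¬select is true.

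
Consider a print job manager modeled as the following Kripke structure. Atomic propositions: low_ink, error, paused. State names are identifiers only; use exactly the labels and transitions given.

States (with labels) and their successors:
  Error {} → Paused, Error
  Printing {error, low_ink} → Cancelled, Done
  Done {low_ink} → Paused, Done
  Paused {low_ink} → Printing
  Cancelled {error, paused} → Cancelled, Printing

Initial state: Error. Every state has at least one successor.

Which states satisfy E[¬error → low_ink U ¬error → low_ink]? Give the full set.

States satisfying ¬error → low_ink: {Printing, Done, Paused, Cancelled}.
States satisfying E[¬error → low_ink U ¬error → low_ink]: {Printing, Done, Paused, Cancelled}.

{Printing, Done, Paused, Cancelled}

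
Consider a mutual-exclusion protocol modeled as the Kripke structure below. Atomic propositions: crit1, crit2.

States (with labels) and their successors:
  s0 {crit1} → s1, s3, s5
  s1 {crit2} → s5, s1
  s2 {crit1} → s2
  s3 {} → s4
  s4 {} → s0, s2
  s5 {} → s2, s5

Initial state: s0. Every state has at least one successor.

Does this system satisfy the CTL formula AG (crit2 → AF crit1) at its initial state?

States satisfying crit2 → AF crit1: {s0, s2, s3, s4, s5}.
States satisfying AG (crit2 → AF crit1): {s2, s5}.
s1 is reachable from s0 and violates crit2 → AF crit1, so AG fails at s0.
s0 ∉ Sat(AG (crit2 → AF crit1)).

No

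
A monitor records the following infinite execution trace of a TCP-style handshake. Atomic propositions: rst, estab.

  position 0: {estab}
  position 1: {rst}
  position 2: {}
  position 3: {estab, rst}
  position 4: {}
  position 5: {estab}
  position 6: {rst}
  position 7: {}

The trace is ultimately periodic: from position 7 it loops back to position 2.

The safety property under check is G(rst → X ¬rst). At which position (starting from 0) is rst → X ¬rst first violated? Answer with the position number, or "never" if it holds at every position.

never

rst → X ¬rst holds at every position 0..7, and those are all the positions the trace ever visits, so the invariant G(rst → X ¬rst) is never violated.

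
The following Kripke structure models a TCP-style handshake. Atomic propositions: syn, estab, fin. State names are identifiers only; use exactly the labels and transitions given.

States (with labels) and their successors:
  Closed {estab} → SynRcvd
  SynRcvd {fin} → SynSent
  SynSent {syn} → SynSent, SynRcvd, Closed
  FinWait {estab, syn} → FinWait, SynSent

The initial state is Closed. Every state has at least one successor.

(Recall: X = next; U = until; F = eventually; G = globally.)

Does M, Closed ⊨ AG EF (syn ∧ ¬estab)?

States satisfying EF (syn ∧ ¬estab): {Closed, SynRcvd, SynSent, FinWait}.
States satisfying AG EF (syn ∧ ¬estab): {Closed, SynRcvd, SynSent, FinWait}.
Every state reachable from Closed satisfies EF (syn ∧ ¬estab).
Closed ∈ Sat(AG EF (syn ∧ ¬estab)).

Yes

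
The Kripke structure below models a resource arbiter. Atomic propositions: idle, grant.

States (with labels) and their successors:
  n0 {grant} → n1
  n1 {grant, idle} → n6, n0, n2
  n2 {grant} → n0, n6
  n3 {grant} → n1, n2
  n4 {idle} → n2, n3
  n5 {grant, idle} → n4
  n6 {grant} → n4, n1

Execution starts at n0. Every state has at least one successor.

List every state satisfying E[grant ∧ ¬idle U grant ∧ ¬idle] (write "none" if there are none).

States satisfying grant ∧ ¬idle: {n0, n2, n3, n6}.
States satisfying E[grant ∧ ¬idle U grant ∧ ¬idle]: {n0, n2, n3, n6}.

{n0, n2, n3, n6}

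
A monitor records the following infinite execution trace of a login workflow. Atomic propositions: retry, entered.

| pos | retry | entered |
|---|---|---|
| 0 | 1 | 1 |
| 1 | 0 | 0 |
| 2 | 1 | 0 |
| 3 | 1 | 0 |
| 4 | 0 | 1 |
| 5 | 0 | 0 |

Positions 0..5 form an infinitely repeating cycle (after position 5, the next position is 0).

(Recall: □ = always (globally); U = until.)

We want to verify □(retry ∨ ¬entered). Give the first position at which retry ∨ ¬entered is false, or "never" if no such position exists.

4

Check retry ∨ ¬entered at each position in order: 0 ✓, 1 ✓, 2 ✓, 3 ✓.
At position 4 the labels are {entered}, so retry ∨ ¬entered is false there. This is the first violation.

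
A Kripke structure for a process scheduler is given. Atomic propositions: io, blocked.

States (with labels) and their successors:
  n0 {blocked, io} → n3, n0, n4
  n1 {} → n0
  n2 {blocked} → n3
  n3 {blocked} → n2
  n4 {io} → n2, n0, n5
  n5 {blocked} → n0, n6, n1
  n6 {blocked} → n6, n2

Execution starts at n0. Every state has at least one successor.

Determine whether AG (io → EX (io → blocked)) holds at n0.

States satisfying io → EX (io → blocked): {n0, n1, n2, n3, n4, n5, n6}.
States satisfying AG (io → EX (io → blocked)): {n0, n1, n2, n3, n4, n5, n6}.
Every state reachable from n0 satisfies io → EX (io → blocked).
n0 ∈ Sat(AG (io → EX (io → blocked))).

Holds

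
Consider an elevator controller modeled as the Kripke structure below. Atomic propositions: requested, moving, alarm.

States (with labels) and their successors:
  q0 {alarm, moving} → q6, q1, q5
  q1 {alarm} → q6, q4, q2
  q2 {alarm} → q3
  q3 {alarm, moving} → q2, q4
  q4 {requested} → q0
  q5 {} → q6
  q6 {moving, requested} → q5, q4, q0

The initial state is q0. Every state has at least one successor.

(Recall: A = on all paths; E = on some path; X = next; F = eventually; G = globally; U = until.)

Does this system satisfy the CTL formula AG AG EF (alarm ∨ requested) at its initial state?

States satisfying AG EF (alarm ∨ requested): {q0, q1, q2, q3, q4, q5, q6}.
States satisfying AG AG EF (alarm ∨ requested): {q0, q1, q2, q3, q4, q5, q6}.
Every state reachable from q0 satisfies AG EF (alarm ∨ requested).
q0 ∈ Sat(AG AG EF (alarm ∨ requested)).

Yes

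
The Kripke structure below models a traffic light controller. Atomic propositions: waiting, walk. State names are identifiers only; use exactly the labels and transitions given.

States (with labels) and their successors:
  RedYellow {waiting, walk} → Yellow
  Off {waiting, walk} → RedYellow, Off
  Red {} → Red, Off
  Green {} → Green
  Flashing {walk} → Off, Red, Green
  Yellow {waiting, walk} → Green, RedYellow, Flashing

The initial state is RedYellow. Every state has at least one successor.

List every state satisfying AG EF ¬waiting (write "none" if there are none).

States satisfying EF ¬waiting: {RedYellow, Off, Red, Green, Flashing, Yellow}.
States satisfying AG EF ¬waiting: {RedYellow, Off, Red, Green, Flashing, Yellow}.

{RedYellow, Off, Red, Green, Flashing, Yellow}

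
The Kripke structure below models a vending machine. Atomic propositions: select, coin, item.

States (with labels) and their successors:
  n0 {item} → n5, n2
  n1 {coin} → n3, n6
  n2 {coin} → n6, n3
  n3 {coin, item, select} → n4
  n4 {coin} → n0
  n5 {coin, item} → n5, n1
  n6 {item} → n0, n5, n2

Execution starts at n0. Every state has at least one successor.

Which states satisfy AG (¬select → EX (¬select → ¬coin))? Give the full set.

States satisfying ¬select → EX (¬select → ¬coin): {n1, n2, n3, n4, n6}.
States satisfying AG (¬select → EX (¬select → ¬coin)): ∅.

none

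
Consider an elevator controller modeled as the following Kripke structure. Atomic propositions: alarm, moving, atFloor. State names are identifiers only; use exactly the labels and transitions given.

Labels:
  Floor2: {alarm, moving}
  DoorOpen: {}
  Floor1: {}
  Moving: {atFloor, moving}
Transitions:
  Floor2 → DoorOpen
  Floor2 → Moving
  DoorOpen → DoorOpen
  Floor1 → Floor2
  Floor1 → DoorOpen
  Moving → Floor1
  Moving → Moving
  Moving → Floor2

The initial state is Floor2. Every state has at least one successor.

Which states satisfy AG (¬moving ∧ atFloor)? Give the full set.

none

States satisfying ¬moving ∧ atFloor: ∅.
States satisfying AG (¬moving ∧ atFloor): ∅.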